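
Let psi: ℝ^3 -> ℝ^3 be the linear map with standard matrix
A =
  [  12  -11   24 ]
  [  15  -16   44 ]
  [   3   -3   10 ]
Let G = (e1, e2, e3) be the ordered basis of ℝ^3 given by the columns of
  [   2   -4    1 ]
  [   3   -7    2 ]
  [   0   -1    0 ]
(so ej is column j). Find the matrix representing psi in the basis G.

With P the matrix whose columns are e1, ..., e3, [psi]_G = P^(-1) A P.
Column by column: psi(e1) = A e1 = [-9, -18, -3]; its G-coordinates [3, 3, -3] give column 1.
Continuing for each basis vector yields [psi]_G = [[3, 3, 0], [3, 1, 3], [-3, 3, 2]].

[[3, 3, 0], [3, 1, 3], [-3, 3, 2]]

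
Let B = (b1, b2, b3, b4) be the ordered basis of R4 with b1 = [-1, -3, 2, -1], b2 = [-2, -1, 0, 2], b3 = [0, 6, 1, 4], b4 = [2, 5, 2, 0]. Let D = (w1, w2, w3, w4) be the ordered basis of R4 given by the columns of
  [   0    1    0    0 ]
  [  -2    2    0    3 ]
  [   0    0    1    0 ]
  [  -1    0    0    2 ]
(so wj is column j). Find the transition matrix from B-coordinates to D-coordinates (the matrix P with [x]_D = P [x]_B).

Column j of P is [bj]_D, since P maps B-coordinates to D-coordinates.
Expressing b1 in D: b1 = -w1 - w2 + 2w3 - w4, so column 1 of P is [-1, -1, 2, -1].
Doing the same for each bj gives P = [[-1, 0, 0, -2], [-1, -2, 0, 2], [2, 0, 1, 2], [-1, 1, 2, -1]].

[[-1, 0, 0, -2], [-1, -2, 0, 2], [2, 0, 1, 2], [-1, 1, 2, -1]]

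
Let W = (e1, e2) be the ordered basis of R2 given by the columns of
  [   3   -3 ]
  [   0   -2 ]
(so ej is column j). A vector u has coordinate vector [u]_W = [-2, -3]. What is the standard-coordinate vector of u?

[3, 6]

u = M [u]_W, where M has columns e1, e2.
Carrying out the matrix-vector product, u = [3, 6].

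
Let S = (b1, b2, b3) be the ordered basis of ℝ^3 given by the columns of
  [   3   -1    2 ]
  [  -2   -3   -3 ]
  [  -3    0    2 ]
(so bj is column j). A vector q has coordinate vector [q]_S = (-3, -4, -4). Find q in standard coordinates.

(-13, 30, 1)

q = M [q]_S, where M has columns b1, ..., b3.
Carrying out the matrix-vector product, q = (-13, 30, 1).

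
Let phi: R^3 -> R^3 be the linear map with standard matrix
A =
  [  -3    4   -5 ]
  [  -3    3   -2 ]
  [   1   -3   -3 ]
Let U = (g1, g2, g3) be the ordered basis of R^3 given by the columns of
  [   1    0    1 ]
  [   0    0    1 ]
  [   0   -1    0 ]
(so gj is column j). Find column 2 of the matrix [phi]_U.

Compute phi(g2) = A g2 = [5, 2, 3] in standard coordinates.
Then write this in U-coordinates: solve for y in y_1 g1 + ... + y_3 g3 = [5, 2, 3].
This gives y = [3, -3, 2], which is column 2 of [phi]_U.

[3, -3, 2]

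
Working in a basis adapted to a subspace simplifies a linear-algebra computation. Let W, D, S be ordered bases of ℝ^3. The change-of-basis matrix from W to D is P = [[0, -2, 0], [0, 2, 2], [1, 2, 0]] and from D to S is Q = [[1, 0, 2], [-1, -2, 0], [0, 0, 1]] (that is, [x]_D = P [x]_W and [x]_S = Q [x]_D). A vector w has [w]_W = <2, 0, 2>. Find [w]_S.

Apply P to get D-coordinates <0, 4, 2>, then Q to get S-coordinates.
The result is [w]_S = <4, -8, 2>.

<4, -8, 2>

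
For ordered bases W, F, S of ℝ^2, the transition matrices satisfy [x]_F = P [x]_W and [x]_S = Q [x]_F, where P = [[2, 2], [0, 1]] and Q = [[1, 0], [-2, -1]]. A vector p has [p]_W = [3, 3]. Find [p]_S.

Composing the changes, [p]_S = Q P [p]_W.
Q P = [[2, 2], [-4, -5]]; applying this to [3, 3] gives [12, -27].

[12, -27]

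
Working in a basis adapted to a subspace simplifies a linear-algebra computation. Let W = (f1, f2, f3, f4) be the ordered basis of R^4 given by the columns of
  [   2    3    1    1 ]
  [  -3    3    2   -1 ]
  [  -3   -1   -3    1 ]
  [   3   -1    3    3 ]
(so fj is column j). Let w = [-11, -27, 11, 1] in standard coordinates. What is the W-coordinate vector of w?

[w]_W is the unique c with M c = w, where M has columns f1, ..., f4.
Gaussian elimination on [M | w] yields c = (2, -4, -4, 1).
Check: 2f1 - 4f2 - 4f3 + f4 = [-11, -27, 11, 1].

[2, -4, -4, 1]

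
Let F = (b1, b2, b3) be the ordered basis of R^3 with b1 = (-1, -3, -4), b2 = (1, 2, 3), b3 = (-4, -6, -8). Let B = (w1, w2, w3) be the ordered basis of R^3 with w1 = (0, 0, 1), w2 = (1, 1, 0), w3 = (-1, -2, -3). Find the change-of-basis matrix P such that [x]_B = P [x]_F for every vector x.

[[2, 0, -2], [1, 0, -2], [2, -1, 2]]

Column j of P is [bj]_B, since P maps F-coordinates to B-coordinates.
Expressing b1 in B: b1 = 2w1 + w2 + 2w3, so column 1 of P is (2, 1, 2).
Doing the same for each bj gives P = [[2, 0, -2], [1, 0, -2], [2, -1, 2]].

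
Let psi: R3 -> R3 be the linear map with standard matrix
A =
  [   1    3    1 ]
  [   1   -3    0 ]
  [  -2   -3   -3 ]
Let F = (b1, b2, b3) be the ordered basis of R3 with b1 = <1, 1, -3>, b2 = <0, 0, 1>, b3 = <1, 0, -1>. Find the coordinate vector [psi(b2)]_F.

Compute psi(b2) = A b2 = <1, 0, -3> in standard coordinates.
Then write this in F-coordinates: solve for y in y_1 b1 + ... + y_3 b3 = <1, 0, -3>.
This gives y = <0, -2, 1>, which is column 2 of [psi]_F.

<0, -2, 1>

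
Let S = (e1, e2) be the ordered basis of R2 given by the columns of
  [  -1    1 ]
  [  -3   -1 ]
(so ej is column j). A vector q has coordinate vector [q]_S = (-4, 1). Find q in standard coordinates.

(5, 11)

q = M [q]_S, where M has columns e1, e2.
Carrying out the matrix-vector product, q = (5, 11).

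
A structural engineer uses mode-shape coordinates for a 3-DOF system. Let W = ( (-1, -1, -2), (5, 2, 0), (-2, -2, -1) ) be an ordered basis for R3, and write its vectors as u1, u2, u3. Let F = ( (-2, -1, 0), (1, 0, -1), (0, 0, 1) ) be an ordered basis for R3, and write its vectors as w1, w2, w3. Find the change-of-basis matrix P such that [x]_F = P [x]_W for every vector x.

Take x = uj: its W-coordinates are the j-th standard unit vector, so P e_j — column j of P — equals [uj]_F.
u1 = w1 + w2 - w3, giving column 1 = (1, 1, -1); repeating for each j gives P = [[1, -2, 2], [1, 1, 2], [-1, 1, 1]].

[[1, -2, 2], [1, 1, 2], [-1, 1, 1]]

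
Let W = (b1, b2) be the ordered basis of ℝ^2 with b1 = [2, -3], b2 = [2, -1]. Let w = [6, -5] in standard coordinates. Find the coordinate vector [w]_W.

[1, 2]

[w]_W is the unique c with M c = w, where M has columns b1, b2.
System: 2c_1 + 2c_2 = 6, -3c_1 - c_2 = -5; solving gives c_1 = 1, c_2 = 2.
Check: b1 + 2b2 = [6, -5].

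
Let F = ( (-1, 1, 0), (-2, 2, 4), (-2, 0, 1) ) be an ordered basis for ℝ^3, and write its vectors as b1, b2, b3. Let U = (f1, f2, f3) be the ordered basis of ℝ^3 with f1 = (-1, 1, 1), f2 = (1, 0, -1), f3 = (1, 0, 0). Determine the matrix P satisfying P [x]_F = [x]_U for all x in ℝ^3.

Column j of P is [bj]_U, since P maps F-coordinates to U-coordinates.
Expressing b1 in U: b1 = f1 + f2 - f3, so column 1 of P is (1, 1, -1).
Doing the same for each bj gives P = [[1, 2, 0], [1, -2, -1], [-1, 2, -1]].

[[1, 2, 0], [1, -2, -1], [-1, 2, -1]]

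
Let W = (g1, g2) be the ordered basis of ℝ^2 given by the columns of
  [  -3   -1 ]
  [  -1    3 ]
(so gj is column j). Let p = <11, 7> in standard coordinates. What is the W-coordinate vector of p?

We seek scalars with c_1 g1 + c_2 g2 = p; equivalently solve M c = p where the columns of M are g1, g2.
System: -3c_1 - c_2 = 11, -c_1 + 3c_2 = 7; solving gives c_1 = -4, c_2 = 1.
Check: -4g1 + g2 = <11, 7>.

<-4, 1>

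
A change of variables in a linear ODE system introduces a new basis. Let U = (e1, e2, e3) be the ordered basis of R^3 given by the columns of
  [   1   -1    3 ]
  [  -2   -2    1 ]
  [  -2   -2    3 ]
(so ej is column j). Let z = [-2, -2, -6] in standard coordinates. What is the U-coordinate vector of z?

[2, -2, -2]

[z]_U is the unique c with M c = z, where M has columns e1, ..., e3.
Solving this 3x3 system gives c = (2, -2, -2).
Check: 2e1 - 2e2 - 2e3 = [-2, -2, -6].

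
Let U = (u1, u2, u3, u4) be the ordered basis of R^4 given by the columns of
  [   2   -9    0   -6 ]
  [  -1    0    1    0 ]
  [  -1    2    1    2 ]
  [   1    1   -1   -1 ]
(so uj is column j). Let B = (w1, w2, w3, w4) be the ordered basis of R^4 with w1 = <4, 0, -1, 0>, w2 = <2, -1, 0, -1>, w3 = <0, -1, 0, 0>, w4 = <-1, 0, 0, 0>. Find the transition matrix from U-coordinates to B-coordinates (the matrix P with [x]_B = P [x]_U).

Column j of P is [uj]_B, since P maps U-coordinates to B-coordinates.
Expressing u1 in B: u1 = w1 - w2 + 2w3 + 0·w4, so column 1 of P is <1, -1, 2, 0>.
Doing the same for each uj gives P = [[1, -2, -1, -2], [-1, -1, 1, 1], [2, 1, -2, -1], [0, -1, -2, 0]].

[[1, -2, -1, -2], [-1, -1, 1, 1], [2, 1, -2, -1], [0, -1, -2, 0]]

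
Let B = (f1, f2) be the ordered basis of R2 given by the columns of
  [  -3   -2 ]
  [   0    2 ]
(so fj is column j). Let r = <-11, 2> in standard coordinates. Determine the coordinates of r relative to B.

[r]_B is the unique c with M c = r, where M has columns f1, f2.
System: -3c_1 - 2c_2 = -11, 0c_1 + 2c_2 = 2; solving gives c_1 = 3, c_2 = 1.
Check: 3f1 + f2 = <-11, 2>.

<3, 1>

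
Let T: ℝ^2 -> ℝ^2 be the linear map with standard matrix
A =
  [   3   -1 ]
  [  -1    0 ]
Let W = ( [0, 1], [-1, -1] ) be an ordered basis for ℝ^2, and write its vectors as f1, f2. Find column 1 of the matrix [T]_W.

[1, 1]

Column 1 of [T]_W is the W-coordinate vector of T(f1).
In standard coordinates T(f1) = A f1 = [-1, 0].
Converting to W: [-1, 0] = f1 + f2, so the coordinate vector is [1, 1].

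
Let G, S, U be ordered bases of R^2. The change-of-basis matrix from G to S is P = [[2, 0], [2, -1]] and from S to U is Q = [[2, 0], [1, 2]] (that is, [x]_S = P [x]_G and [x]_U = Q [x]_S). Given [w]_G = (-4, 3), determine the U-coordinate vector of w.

(-16, -30)

Composing the changes, [w]_U = Q P [w]_G.
Q P = [[4, 0], [6, -2]]; applying this to (-4, 3) gives (-16, -30).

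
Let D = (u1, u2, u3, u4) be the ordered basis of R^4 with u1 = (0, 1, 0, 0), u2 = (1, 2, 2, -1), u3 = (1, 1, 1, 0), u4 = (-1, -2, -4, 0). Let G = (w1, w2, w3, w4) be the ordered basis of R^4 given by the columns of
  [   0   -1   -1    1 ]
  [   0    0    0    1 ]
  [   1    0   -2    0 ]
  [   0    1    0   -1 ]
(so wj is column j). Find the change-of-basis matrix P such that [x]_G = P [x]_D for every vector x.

Let M have columns uj and N have columns wj. Then for every x, N [x]_G = x = M [x]_D, so P = N^(-1) M.
Since det N = -1, N^(-1) has integer entries; multiplying gives P = [[0, 2, -1, -2], [1, 1, 1, -2], [0, 0, -1, 1], [1, 2, 1, -2]].

[[0, 2, -1, -2], [1, 1, 1, -2], [0, 0, -1, 1], [1, 2, 1, -2]]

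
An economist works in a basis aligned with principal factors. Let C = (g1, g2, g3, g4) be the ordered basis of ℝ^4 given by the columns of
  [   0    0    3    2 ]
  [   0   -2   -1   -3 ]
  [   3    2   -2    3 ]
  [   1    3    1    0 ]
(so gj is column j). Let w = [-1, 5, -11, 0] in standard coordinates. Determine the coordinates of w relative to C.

Write w = c_1 g1 + ... + c_4 g4 and solve for the c_i.
Solving this 4x4 system gives c = (-1, 0, 1, -2).
Check: -g1 + 0·g2 + g3 - 2g4 = [-1, 5, -11, 0].

[-1, 0, 1, -2]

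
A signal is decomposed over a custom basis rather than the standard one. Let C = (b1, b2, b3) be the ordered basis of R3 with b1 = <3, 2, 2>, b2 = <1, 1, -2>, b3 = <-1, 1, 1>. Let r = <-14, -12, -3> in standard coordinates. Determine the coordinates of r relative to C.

Write r = c_1 b1 + ... + c_3 b3 and solve for the c_i.
Solving this 3x3 system gives c = (-4, -3, -1).
Check: -4b1 - 3b2 - b3 = <-14, -12, -3>.

<-4, -3, -1>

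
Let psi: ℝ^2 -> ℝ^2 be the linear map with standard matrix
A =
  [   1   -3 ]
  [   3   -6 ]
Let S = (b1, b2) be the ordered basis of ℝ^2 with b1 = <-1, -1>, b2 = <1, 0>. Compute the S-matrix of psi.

[[-3, -3], [-1, -2]]

Let P have columns b1, b2. Then [psi]_S = P^(-1) A P.
Here det P = 1, so P^(-1) is integer; computing A P first and then P^(-1)(A P) gives [[-3, -3], [-1, -2]].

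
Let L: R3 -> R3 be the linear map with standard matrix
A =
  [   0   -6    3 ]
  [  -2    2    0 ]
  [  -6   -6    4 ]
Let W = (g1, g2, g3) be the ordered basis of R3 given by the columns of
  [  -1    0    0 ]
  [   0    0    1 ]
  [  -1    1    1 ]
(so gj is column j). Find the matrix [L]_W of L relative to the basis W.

With P the matrix whose columns are g1, ..., g3, [L]_W = P^(-1) A P.
Column by column: L(g1) = A g1 = [-3, 2, 2]; its W-coordinates [3, 3, 2] give column 1.
Continuing for each basis vector yields [L]_W = [[3, -3, 3], [3, 1, -1], [2, 0, 2]].

[[3, -3, 3], [3, 1, -1], [2, 0, 2]]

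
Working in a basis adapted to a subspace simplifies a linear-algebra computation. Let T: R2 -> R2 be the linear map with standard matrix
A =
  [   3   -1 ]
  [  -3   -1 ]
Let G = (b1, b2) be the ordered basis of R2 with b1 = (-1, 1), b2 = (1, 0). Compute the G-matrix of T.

The j-th column of [T]_G is [T(bj)]_G.
T(b1) = A b1 = (-4, 2) = 2b1 - 2b2, so column 1 is (2, -2).
Repeating for b2 and assembling the columns gives [[2, -3], [-2, 0]].

[[2, -3], [-2, 0]]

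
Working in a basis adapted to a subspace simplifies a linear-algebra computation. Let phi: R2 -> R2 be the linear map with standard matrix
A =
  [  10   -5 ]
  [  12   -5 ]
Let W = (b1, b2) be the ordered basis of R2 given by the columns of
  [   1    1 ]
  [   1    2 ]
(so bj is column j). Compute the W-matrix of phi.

[[3, -2], [2, 2]]

The j-th column of [phi]_W is [phi(bj)]_W.
phi(b1) = A b1 = (5, 7) = 3b1 + 2b2, so column 1 is (3, 2).
Repeating for b2 and assembling the columns gives [[3, -2], [2, 2]].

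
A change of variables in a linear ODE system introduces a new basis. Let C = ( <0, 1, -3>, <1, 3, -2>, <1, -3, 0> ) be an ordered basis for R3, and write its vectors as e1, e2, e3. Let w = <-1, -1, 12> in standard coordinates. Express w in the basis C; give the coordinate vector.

<-4, 0, -1>

[w]_C is the unique c with M c = w, where M has columns e1, ..., e3.
Solving this 3x3 system gives c = (-4, 0, -1).
Check: -4e1 + 0·e2 - e3 = <-1, -1, 12>.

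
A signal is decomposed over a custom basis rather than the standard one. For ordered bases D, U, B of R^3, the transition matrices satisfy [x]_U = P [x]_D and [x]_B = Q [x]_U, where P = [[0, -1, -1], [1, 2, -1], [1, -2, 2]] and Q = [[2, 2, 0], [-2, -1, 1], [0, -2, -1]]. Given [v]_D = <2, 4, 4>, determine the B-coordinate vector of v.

<-4, 12, -14>

Composing the changes, [v]_B = Q P [v]_D.
Q P = [[2, 2, -4], [0, -2, 5], [-3, -2, 0]]; applying this to <2, 4, 4> gives <-4, 12, -14>.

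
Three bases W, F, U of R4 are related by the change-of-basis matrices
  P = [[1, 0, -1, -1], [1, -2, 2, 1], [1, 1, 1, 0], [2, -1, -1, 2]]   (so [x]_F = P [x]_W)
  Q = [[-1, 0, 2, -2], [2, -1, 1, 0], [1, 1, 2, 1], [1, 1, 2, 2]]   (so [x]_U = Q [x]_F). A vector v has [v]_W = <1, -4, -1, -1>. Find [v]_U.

<-21, -4, 6, 11>

First [v]_F = P [v]_W = <3, 6, -4, 5>.
Then [v]_U = Q [v]_F = <-21, -4, 6, 11>.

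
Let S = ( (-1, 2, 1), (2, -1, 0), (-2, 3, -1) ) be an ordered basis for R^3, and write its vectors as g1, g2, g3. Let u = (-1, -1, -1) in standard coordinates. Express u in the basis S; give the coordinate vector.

Write u = c_1 g1 + ... + c_3 g3 and solve for the c_i.
Gaussian elimination on [M | u] yields c = (-1, -1, 0).
Check: -g1 - g2 + 0·g3 = (-1, -1, -1).

(-1, -1, 0)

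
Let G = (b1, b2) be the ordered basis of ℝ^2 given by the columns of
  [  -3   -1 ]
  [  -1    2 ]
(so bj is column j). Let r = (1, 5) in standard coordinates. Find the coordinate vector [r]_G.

(-1, 2)

[r]_G is the unique c with M c = r, where M has columns b1, b2.
System: -3c_1 - c_2 = 1, -c_1 + 2c_2 = 5; solving gives c_1 = -1, c_2 = 2.
Check: -b1 + 2b2 = (1, 5).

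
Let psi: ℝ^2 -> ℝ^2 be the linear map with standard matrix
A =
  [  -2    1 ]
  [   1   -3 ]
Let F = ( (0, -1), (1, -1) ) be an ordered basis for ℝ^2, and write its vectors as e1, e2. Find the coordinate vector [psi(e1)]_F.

(-2, -1)

Column 1 of [psi]_F is the F-coordinate vector of psi(e1).
In standard coordinates psi(e1) = A e1 = (-1, 3).
Converting to F: (-1, 3) = -2e1 - e2, so the coordinate vector is (-2, -1).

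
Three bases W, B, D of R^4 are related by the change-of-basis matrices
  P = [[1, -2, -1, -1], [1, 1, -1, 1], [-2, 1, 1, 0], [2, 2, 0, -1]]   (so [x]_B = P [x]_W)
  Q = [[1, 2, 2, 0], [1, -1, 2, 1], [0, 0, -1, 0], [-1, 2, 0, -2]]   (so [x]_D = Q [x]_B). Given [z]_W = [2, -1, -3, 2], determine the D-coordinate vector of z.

Composing the changes, [z]_D = Q P [z]_W.
Q P = [[-1, 2, -1, 1], [-2, 1, 2, -3], [2, -1, -1, 0], [-3, 0, -1, 5]]; applying this to [2, -1, -3, 2] gives [1, -17, 8, 7].

[1, -17, 8, 7]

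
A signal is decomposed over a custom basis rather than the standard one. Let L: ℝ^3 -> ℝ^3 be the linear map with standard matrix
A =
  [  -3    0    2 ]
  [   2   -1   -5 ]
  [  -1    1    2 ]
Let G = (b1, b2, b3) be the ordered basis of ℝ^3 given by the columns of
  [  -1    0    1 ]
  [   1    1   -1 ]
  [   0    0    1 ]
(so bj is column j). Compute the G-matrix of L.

With P the matrix whose columns are b1, ..., b3, [L]_G = P^(-1) A P.
Column by column: L(b1) = A b1 = <3, -3, 2>; its G-coordinates <-1, 0, 2> give column 1.
Continuing for each basis vector yields [L]_G = [[-1, 1, 1], [0, -1, -3], [2, 1, 0]].

[[-1, 1, 1], [0, -1, -3], [2, 1, 0]]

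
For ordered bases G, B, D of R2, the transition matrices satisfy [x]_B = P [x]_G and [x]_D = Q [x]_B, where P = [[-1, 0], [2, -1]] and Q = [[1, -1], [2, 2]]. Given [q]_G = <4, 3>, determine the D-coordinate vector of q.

Apply P to get B-coordinates <-4, 5>, then Q to get D-coordinates.
The result is [q]_D = <-9, 2>.

<-9, 2>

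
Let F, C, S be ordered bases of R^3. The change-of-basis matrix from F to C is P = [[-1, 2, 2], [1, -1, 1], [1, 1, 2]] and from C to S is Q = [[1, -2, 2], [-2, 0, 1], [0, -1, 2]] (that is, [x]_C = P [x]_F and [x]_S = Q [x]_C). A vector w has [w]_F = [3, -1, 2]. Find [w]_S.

First [w]_C = P [w]_F = [-1, 6, 6].
Then [w]_S = Q [w]_C = [-1, 8, 6].

[-1, 8, 6]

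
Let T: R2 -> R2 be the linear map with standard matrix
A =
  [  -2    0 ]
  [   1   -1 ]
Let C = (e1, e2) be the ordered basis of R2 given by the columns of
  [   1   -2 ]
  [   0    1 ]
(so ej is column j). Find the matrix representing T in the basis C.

[[0, -2], [1, -3]]

With P the matrix whose columns are e1, e2, [T]_C = P^(-1) A P.
Column by column: T(e1) = A e1 = <-2, 1>; its C-coordinates <0, 1> give column 1.
Continuing for each basis vector yields [T]_C = [[0, -2], [1, -3]].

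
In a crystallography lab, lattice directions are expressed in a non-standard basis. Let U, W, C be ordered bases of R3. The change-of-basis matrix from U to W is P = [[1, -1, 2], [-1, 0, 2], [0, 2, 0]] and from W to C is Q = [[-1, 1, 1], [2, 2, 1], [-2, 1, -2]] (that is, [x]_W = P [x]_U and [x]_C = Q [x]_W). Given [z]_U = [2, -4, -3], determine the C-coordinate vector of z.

First [z]_W = P [z]_U = [0, -8, -8].
Then [z]_C = Q [z]_W = [-16, -24, 8].

[-16, -24, 8]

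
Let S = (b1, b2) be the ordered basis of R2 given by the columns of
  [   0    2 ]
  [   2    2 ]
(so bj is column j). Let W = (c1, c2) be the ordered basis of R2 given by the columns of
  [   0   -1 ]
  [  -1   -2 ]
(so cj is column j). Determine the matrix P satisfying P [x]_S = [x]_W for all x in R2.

[[-2, 2], [0, -2]]

Let M have columns bj and N have columns cj. Then for every x, N [x]_W = x = M [x]_S, so P = N^(-1) M.
Since det N = -1, N^(-1) has integer entries; multiplying gives P = [[-2, 2], [0, -2]].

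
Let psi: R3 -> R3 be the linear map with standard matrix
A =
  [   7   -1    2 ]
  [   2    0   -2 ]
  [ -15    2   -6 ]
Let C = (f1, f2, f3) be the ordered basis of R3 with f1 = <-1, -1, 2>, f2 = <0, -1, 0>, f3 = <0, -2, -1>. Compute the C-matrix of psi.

With P the matrix whose columns are f1, ..., f3, [psi]_C = P^(-1) A P.
Column by column: psi(f1) = A f1 = <-2, -6, 1>; its C-coordinates <2, -2, 3> give column 1.
Continuing for each basis vector yields [psi]_C = [[2, -1, 0], [-2, 1, 2], [3, 0, -2]].

[[2, -1, 0], [-2, 1, 2], [3, 0, -2]]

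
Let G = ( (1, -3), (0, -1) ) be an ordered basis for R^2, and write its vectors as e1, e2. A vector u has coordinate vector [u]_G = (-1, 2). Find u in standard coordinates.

u = M [u]_G, where M has columns e1, e2.
Carrying out the matrix-vector product, u = (-1, 1).

(-1, 1)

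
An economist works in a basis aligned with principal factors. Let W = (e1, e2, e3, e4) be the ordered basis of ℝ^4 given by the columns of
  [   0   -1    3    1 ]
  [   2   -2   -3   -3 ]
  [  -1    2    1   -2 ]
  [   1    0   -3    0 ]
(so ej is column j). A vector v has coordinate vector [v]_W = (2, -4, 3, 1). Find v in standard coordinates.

(14, 0, -9, -7)

By definition v = 2e1 - 4e2 + 3e3 + e4.
Summing componentwise gives (14, 0, -9, -7).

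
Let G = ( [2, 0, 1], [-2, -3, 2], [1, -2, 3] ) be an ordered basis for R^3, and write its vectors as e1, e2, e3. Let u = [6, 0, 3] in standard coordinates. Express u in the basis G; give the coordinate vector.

Write u = c_1 e1 + ... + c_3 e3 and solve for the c_i.
Gaussian elimination on [M | u] yields c = (3, 0, 0).
Check: 3e1 + 0·e2 + 0·e3 = [6, 0, 3].

[3, 0, 0]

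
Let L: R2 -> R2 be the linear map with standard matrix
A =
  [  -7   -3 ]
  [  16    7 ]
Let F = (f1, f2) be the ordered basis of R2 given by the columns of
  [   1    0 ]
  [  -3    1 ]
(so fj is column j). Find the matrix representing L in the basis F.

[[2, -3], [1, -2]]

Let P have columns f1, f2. Then [L]_F = P^(-1) A P.
Here det P = 1, so P^(-1) is integer; computing A P first and then P^(-1)(A P) gives [[2, -3], [1, -2]].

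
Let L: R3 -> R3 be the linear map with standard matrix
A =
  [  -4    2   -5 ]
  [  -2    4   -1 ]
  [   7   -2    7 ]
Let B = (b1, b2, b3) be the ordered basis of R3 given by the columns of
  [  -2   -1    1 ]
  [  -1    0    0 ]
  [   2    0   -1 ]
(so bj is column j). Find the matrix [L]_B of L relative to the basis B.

With P the matrix whose columns are b1, ..., b3, [L]_B = P^(-1) A P.
Column by column: L(b1) = A b1 = <-4, -2, 2>; its B-coordinates <2, 2, 2> give column 1.
Continuing for each basis vector yields [L]_B = [[2, -2, 1], [2, 3, -1], [2, 3, 2]].

[[2, -2, 1], [2, 3, -1], [2, 3, 2]]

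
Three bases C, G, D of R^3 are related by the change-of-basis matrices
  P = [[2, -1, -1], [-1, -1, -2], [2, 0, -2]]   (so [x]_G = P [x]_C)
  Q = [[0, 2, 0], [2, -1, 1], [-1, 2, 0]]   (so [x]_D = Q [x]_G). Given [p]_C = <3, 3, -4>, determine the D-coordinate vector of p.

<4, 26, -3>

First [p]_G = P [p]_C = <7, 2, 14>.
Then [p]_D = Q [p]_G = <4, 26, -3>.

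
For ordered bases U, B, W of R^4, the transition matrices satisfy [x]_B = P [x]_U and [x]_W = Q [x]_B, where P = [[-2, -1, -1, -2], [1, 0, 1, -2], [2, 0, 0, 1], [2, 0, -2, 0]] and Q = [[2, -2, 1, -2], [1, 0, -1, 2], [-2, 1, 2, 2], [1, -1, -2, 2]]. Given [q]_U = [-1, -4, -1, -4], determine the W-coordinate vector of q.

First [q]_B = P [q]_U = [15, 6, -6, 0].
Then [q]_W = Q [q]_B = [12, 21, -36, 21].

[12, 21, -36, 21]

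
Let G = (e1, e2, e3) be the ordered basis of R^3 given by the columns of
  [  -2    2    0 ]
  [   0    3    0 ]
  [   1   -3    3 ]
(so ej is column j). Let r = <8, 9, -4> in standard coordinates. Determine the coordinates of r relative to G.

[r]_G is the unique c with M c = r, where M has columns e1, ..., e3.
Gaussian elimination on [M | r] yields c = (-1, 3, 2).
Check: -e1 + 3e2 + 2e3 = <8, 9, -4>.

<-1, 3, 2>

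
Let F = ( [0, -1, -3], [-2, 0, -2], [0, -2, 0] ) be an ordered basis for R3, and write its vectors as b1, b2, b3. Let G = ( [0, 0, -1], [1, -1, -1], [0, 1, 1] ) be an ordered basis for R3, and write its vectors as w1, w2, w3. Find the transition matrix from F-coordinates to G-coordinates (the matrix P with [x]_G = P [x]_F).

Take x = bj: its F-coordinates are the j-th standard unit vector, so P e_j — column j of P — equals [bj]_G.
b1 = 2w1 + 0·w2 - w3, giving column 1 = [2, 0, -1]; repeating for each j gives P = [[2, 2, -2], [0, -2, 0], [-1, -2, -2]].

[[2, 2, -2], [0, -2, 0], [-1, -2, -2]]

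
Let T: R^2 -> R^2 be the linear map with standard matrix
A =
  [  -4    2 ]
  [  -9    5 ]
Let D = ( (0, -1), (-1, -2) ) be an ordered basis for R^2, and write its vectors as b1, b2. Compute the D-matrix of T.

Let P have columns b1, b2. Then [T]_D = P^(-1) A P.
Here det P = -1, so P^(-1) is integer; computing A P first and then P^(-1)(A P) gives [[1, 1], [2, 0]].

[[1, 1], [2, 0]]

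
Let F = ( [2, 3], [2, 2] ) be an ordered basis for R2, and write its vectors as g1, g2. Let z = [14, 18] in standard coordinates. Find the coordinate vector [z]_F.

[4, 3]

We seek scalars with c_1 g1 + c_2 g2 = z; equivalently solve M c = z where the columns of M are g1, g2.
System: 2c_1 + 2c_2 = 14, 3c_1 + 2c_2 = 18; solving gives c_1 = 4, c_2 = 3.
Check: 4g1 + 3g2 = [14, 18].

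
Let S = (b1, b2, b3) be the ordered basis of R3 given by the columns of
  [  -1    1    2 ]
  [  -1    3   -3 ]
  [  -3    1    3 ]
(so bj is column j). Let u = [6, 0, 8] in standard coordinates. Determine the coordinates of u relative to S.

[u]_S is the unique c with M c = u, where M has columns b1, ..., b3.
Solving this 3x3 system gives c = (0, 2, 2).
Check: 0·b1 + 2b2 + 2b3 = [6, 0, 8].

[0, 2, 2]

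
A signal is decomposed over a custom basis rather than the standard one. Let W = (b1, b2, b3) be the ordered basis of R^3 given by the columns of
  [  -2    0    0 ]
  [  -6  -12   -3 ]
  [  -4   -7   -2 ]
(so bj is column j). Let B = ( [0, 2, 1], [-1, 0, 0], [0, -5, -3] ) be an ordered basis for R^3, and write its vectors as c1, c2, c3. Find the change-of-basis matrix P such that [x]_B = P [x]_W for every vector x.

[[2, -1, 1], [2, 0, 0], [2, 2, 1]]

Let M have columns bj and N have columns cj. Then for every x, N [x]_B = x = M [x]_W, so P = N^(-1) M.
Since det N = -1, N^(-1) has integer entries; multiplying gives P = [[2, -1, 1], [2, 0, 0], [2, 2, 1]].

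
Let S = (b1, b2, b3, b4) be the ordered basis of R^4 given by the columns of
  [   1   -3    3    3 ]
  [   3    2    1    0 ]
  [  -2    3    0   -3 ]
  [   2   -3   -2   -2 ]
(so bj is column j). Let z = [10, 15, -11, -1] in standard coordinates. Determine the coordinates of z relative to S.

Write z = c_1 b1 + ... + c_4 b4 and solve for the c_i.
Gaussian elimination on [M | z] yields c = (4, 1, 1, 2).
Check: 4b1 + b2 + b3 + 2b4 = [10, 15, -11, -1].

[4, 1, 1, 2]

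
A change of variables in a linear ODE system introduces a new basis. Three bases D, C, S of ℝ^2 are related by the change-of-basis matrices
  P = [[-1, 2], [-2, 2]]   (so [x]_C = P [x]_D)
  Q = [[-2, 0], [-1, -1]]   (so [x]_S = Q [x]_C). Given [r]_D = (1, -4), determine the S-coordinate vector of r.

First [r]_C = P [r]_D = (-9, -10).
Then [r]_S = Q [r]_C = (18, 19).

(18, 19)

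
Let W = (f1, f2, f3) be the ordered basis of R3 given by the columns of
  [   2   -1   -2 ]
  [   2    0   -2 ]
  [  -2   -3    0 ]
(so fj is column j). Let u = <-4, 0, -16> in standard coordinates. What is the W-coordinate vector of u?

<2, 4, 2>

We seek scalars with c_1 f1 + ... + c_3 f3 = u; equivalently solve M c = u where the columns of M are f1, ..., f3.
Solving this 3x3 system gives c = (2, 4, 2).
Check: 2f1 + 4f2 + 2f3 = <-4, 0, -16>.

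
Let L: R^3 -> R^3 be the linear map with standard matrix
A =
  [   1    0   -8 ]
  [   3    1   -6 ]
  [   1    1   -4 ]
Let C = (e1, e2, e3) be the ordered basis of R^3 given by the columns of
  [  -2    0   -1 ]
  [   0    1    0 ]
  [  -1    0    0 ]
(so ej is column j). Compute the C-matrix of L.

With P the matrix whose columns are e1, ..., e3, [L]_C = P^(-1) A P.
Column by column: L(e1) = A e1 = (6, 0, 2); its C-coordinates (-2, 0, -2) give column 1.
Continuing for each basis vector yields [L]_C = [[-2, -1, 1], [0, 1, -3], [-2, 2, -1]].

[[-2, -1, 1], [0, 1, -3], [-2, 2, -1]]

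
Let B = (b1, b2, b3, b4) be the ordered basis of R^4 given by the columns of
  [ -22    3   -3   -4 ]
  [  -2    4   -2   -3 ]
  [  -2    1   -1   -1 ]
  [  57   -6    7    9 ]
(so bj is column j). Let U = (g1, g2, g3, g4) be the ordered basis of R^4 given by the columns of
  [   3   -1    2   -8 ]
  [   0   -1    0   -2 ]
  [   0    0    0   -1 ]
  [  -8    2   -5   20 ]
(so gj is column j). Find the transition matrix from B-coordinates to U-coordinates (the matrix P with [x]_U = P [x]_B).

Let M have columns bj and N have columns gj. Then for every x, N [x]_U = x = M [x]_B, so P = N^(-1) M.
Since det N = -1, N^(-1) has integer entries; multiplying gives P = [[-2, -1, 1, 1], [-2, -2, 0, 1], [-1, -2, 1, 1], [2, -1, 1, 1]].

[[-2, -1, 1, 1], [-2, -2, 0, 1], [-1, -2, 1, 1], [2, -1, 1, 1]]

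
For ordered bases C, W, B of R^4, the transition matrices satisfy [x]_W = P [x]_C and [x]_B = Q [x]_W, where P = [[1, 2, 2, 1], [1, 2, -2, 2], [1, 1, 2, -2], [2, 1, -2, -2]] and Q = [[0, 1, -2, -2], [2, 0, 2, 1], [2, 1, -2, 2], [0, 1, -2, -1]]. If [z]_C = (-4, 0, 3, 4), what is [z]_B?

Composing the changes, [z]_B = Q P [z]_C.
Q P = [[-5, -2, -2, 10], [6, 7, 6, -4], [5, 6, -6, 4], [-3, -1, -4, 8]]; applying this to (-4, 0, 3, 4) gives (54, -22, -22, 32).

(54, -22, -22, 32)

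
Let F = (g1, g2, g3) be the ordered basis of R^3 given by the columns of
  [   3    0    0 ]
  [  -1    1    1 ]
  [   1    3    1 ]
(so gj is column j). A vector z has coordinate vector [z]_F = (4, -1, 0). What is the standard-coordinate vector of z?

The coordinates say z = 4g1 - g2 + 0·g3; adding the scaled basis vectors gives (12, -5, 1).

(12, -5, 1)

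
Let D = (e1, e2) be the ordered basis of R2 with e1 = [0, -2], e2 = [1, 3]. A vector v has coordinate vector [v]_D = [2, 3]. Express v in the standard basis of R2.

[3, 5]

By definition v = 2e1 + 3e2.
Summing componentwise gives [3, 5].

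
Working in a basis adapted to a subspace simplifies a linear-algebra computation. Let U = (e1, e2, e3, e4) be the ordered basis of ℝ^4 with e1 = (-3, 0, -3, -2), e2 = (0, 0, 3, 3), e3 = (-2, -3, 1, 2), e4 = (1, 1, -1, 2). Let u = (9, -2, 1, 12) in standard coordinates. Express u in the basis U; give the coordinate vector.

(-3, -2, 2, 4)

Write u = c_1 e1 + ... + c_4 e4 and solve for the c_i.
Solving this 4x4 system gives c = (-3, -2, 2, 4).
Check: -3e1 - 2e2 + 2e3 + 4e4 = (9, -2, 1, 12).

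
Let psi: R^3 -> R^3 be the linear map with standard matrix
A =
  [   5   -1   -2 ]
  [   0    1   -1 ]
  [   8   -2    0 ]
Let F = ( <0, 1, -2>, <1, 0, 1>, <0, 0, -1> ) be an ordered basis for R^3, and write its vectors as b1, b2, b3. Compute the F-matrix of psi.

[[3, -1, 1], [3, 3, 2], [-1, -3, 0]]

Let P have columns b1, ..., b3. Then [psi]_F = P^(-1) A P.
Here det P = 1, so P^(-1) is integer; computing A P first and then P^(-1)(A P) gives [[3, -1, 1], [3, 3, 2], [-1, -3, 0]].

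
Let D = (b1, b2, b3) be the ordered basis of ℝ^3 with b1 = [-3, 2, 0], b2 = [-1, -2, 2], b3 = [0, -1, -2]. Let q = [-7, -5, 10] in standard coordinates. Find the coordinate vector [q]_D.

[1, 4, -1]

[q]_D is the unique c with M c = q, where M has columns b1, ..., b3.
Gaussian elimination on [M | q] yields c = (1, 4, -1).
Check: b1 + 4b2 - b3 = [-7, -5, 10].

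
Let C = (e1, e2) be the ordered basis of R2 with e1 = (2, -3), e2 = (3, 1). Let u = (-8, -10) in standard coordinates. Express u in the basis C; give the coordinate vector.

(2, -4)

Write u = c_1 e1 + c_2 e2 and solve for the c_i.
System: 2c_1 + 3c_2 = -8, -3c_1 + c_2 = -10; solving gives c_1 = 2, c_2 = -4.
Check: 2e1 - 4e2 = (-8, -10).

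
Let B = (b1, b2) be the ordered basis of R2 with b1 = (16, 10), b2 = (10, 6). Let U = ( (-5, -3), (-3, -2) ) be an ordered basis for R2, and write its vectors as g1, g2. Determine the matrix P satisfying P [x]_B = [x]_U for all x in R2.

[[-2, -2], [-2, 0]]

Take x = bj: its B-coordinates are the j-th standard unit vector, so P e_j — column j of P — equals [bj]_U.
b1 = -2g1 - 2g2, giving column 1 = (-2, -2); repeating for each j gives P = [[-2, -2], [-2, 0]].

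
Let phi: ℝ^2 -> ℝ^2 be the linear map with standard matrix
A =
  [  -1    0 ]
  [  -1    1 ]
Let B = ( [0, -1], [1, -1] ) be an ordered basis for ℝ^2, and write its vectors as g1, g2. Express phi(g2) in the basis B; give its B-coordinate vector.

[3, -1]

Column 2 of [phi]_B is the B-coordinate vector of phi(g2).
In standard coordinates phi(g2) = A g2 = [-1, -2].
Converting to B: [-1, -2] = 3g1 - g2, so the coordinate vector is [3, -1].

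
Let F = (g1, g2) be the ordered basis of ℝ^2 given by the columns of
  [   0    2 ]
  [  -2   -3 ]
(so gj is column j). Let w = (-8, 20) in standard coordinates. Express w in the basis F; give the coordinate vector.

(-4, -4)

We seek scalars with c_1 g1 + c_2 g2 = w; equivalently solve M c = w where the columns of M are g1, g2.
System: 0c_1 + 2c_2 = -8, -2c_1 - 3c_2 = 20; solving gives c_1 = -4, c_2 = -4.
Check: -4g1 - 4g2 = (-8, 20).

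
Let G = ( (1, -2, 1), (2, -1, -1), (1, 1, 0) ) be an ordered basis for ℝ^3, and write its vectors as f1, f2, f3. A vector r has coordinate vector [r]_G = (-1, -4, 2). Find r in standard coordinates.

By definition r = -f1 - 4f2 + 2f3.
Summing componentwise gives (-7, 8, 3).

(-7, 8, 3)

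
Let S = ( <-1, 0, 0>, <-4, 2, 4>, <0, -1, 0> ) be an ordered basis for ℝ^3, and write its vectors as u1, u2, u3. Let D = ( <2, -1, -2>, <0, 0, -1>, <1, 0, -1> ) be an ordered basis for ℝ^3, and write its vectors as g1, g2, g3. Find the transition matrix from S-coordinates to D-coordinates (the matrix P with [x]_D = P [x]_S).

Column j of P is [uj]_D, since P maps S-coordinates to D-coordinates.
Expressing u1 in D: u1 = 0·g1 + g2 - g3, so column 1 of P is <0, 1, -1>.
Doing the same for each uj gives P = [[0, -2, 1], [1, 0, 0], [-1, 0, -2]].

[[0, -2, 1], [1, 0, 0], [-1, 0, -2]]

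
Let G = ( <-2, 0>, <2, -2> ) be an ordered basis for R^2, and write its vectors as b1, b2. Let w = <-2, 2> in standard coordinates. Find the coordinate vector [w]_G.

<0, -1>

Write w = c_1 b1 + c_2 b2 and solve for the c_i.
System: -2c_1 + 2c_2 = -2, 0c_1 - 2c_2 = 2; solving gives c_1 = 0, c_2 = -1.
Check: 0·b1 - b2 = <-2, 2>.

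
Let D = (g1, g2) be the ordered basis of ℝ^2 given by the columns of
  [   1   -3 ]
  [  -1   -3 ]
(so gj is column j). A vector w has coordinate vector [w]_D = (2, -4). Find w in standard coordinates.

The coordinates say w = 2g1 - 4g2; adding the scaled basis vectors gives (14, 10).

(14, 10)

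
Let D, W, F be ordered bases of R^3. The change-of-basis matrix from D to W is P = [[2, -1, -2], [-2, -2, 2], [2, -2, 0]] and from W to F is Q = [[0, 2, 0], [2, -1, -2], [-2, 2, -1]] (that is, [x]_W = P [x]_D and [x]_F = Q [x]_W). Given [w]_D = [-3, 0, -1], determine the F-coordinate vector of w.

[8, 0, 22]

First [w]_W = P [w]_D = [-4, 4, -6].
Then [w]_F = Q [w]_W = [8, 0, 22].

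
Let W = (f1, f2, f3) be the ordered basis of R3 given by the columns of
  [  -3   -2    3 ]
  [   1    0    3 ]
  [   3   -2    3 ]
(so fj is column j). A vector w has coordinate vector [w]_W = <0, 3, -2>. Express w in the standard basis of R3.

<-12, -6, -12>

The coordinates say w = 0·f1 + 3f2 - 2f3; adding the scaled basis vectors gives <-12, -6, -12>.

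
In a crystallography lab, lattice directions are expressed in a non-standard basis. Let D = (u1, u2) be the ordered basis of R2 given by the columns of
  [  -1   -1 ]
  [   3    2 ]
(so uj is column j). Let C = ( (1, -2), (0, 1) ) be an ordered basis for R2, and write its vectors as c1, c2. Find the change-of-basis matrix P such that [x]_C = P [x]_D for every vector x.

Column j of P is [uj]_C, since P maps D-coordinates to C-coordinates.
Expressing u1 in C: u1 = -c1 + c2, so column 1 of P is (-1, 1).
Doing the same for each uj gives P = [[-1, -1], [1, 0]].

[[-1, -1], [1, 0]]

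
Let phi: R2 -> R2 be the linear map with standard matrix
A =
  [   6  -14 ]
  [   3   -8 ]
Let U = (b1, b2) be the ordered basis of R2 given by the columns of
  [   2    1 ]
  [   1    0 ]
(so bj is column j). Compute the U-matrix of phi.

With P the matrix whose columns are b1, b2, [phi]_U = P^(-1) A P.
Column by column: phi(b1) = A b1 = (-2, -2); its U-coordinates (-2, 2) give column 1.
Continuing for each basis vector yields [phi]_U = [[-2, 3], [2, 0]].

[[-2, 3], [2, 0]]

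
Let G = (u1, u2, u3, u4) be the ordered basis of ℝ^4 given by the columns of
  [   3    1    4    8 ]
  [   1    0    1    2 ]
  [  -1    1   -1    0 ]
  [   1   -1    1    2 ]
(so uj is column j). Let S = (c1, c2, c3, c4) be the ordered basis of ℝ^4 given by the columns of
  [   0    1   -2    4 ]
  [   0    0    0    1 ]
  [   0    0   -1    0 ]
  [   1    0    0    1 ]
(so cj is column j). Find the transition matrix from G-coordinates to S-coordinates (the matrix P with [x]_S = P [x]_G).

Let M have columns uj and N have columns cj. Then for every x, N [x]_S = x = M [x]_G, so P = N^(-1) M.
Since det N = -1, N^(-1) has integer entries; multiplying gives P = [[0, -1, 0, 0], [1, -1, 2, 0], [1, -1, 1, 0], [1, 0, 1, 2]].

[[0, -1, 0, 0], [1, -1, 2, 0], [1, -1, 1, 0], [1, 0, 1, 2]]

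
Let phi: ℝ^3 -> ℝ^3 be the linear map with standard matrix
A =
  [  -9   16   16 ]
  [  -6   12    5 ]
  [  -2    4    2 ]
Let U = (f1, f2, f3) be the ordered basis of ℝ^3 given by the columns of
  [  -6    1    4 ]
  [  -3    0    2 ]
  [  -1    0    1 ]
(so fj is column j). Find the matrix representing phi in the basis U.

[[1, 2, -1], [0, 3, 2], [-1, 0, 1]]

With P the matrix whose columns are f1, ..., f3, [phi]_U = P^(-1) A P.
Column by column: phi(f1) = A f1 = <-10, -5, -2>; its U-coordinates <1, 0, -1> give column 1.
Continuing for each basis vector yields [phi]_U = [[1, 2, -1], [0, 3, 2], [-1, 0, 1]].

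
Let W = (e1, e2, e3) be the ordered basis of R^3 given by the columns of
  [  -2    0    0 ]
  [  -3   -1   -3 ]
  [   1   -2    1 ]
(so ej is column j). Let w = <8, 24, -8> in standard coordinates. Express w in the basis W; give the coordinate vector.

<-4, 0, -4>

[w]_W is the unique c with M c = w, where M has columns e1, ..., e3.
Gaussian elimination on [M | w] yields c = (-4, 0, -4).
Check: -4e1 + 0·e2 - 4e3 = <8, 24, -8>.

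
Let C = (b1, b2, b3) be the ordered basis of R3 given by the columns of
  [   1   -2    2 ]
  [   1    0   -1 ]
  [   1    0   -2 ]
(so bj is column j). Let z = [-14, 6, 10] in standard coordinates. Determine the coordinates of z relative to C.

[z]_C is the unique c with M c = z, where M has columns b1, ..., b3.
Gaussian elimination on [M | z] yields c = (2, 4, -4).
Check: 2b1 + 4b2 - 4b3 = [-14, 6, 10].

[2, 4, -4]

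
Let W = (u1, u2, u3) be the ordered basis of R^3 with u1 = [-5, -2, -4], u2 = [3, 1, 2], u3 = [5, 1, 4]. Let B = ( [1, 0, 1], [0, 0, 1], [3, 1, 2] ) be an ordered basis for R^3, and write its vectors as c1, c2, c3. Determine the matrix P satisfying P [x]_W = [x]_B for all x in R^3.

[[1, 0, 2], [-1, 0, 0], [-2, 1, 1]]

Take x = uj: its W-coordinates are the j-th standard unit vector, so P e_j — column j of P — equals [uj]_B.
u1 = c1 - c2 - 2c3, giving column 1 = [1, -1, -2]; repeating for each j gives P = [[1, 0, 2], [-1, 0, 0], [-2, 1, 1]].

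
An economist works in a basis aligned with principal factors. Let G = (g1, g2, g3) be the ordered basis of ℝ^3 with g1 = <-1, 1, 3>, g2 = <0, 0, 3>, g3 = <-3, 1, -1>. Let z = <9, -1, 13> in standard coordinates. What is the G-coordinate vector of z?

<3, 0, -4>

We seek scalars with c_1 g1 + ... + c_3 g3 = z; equivalently solve M c = z where the columns of M are g1, ..., g3.
Row-reducing the augmented matrix [M | z] gives c = (3, 0, -4).
Check: 3g1 + 0·g2 - 4g3 = <9, -1, 13>.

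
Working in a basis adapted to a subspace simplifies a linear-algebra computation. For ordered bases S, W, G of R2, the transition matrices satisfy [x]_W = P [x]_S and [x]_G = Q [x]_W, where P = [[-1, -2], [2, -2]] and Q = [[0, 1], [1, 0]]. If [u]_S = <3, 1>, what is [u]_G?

Composing the changes, [u]_G = Q P [u]_S.
Q P = [[2, -2], [-1, -2]]; applying this to <3, 1> gives <4, -5>.

<4, -5>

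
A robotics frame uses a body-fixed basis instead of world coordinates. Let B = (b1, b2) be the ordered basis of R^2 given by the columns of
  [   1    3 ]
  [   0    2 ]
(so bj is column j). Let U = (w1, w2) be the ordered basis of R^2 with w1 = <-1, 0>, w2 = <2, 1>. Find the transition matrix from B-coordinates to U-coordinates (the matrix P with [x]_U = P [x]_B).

Take x = bj: its B-coordinates are the j-th standard unit vector, so P e_j — column j of P — equals [bj]_U.
b1 = -w1 + 0·w2, giving column 1 = <-1, 0>; repeating for each j gives P = [[-1, 1], [0, 2]].

[[-1, 1], [0, 2]]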